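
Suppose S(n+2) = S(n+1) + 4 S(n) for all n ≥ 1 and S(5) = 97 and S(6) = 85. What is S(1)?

8

Rearranging, S(n-2) = (S(n) - S(n-1)) / 4.
S(4) = (85 - 97) / 4 = -12/4 = -3
S(3) = (97 - (-3)) / 4 = 100/4 = 25
S(2) = (-3 - 25) / 4 = -28/4 = -7
S(1) = (25 - (-7)) / 4 = 32/4 = 8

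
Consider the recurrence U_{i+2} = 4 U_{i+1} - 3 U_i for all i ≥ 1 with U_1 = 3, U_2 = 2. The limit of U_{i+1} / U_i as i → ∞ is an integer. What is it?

The characteristic equation is r^2 - 4r + 3 = 0, which factors as (r - 3)(r - 1) = 0.
So the roots are 3 and 1. Since |3| > |1| and the coefficient of 3^i is non-zero, the ratio tends to 3.

3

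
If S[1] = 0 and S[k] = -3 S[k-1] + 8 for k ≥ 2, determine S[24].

188286357656

The fixed point is 8/(1 + 3) = 2, so S[k] - 2 = -3(S[k-1] - 2).
Hence S[k] = -2·(-3)^{k-1} + 2.
S[24] = -2·(-3)^{23} + 2 = -2·-94143178827 + 2 = 188286357656.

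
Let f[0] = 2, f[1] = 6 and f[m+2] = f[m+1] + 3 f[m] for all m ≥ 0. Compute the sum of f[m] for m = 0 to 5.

272

f[2] = 6 + 3·2 = 12
f[3] = 12 + 3·6 = 30
f[4] = 30 + 3·12 = 66
f[5] = 66 + 3·30 = 156
Sum = 2 + 6 + 12 + 30 + 66 + 156 = 272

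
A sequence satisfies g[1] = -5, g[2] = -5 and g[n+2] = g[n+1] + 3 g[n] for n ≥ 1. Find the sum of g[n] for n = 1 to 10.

-10265

g[3] = (-5) + 3(-5) = -20
g[4] = (-20) + 3(-5) = -35
g[5] = (-35) + 3(-20) = -95
g[6] = (-95) + 3(-35) = -200
g[7] = (-200) + 3(-95) = -485
g[8] = (-485) + 3(-200) = -1085
g[9] = (-1085) + 3(-485) = -2540
g[10] = (-2540) + 3(-1085) = -5795
Sum = (-5) + (-5) + (-20) + (-35) + (-95) + (-200) + (-485) + (-1085) + (-2540) + (-5795) = -10265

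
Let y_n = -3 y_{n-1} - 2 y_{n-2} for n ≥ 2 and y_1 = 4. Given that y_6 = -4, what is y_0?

-4

Let y_0 = z.
y_2 = -12 - 2z
y_3 = 28 + 6z
y_4 = -60 - 14z
y_5 = 124 + 30z
y_6 = -252 - 62z
So -252 - 62z = -4, giving z = -4.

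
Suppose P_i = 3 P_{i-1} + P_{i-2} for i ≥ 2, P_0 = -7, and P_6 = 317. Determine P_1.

Let P_1 = y.
P_2 = -7 + 3y
P_3 = -21 + 10y
P_4 = -70 + 33y
P_5 = -231 + 109y
P_6 = -763 + 360y
So -763 + 360y = 317, giving y = 3.

3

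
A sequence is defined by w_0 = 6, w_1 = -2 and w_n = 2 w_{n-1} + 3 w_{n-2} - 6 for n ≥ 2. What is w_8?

1646

w_2 = 2·(-2) + 3·6 - 6 = 8
w_3 = 2·8 + 3·(-2) - 6 = 4
w_4 = 2·4 + 3·8 - 6 = 26
w_5 = 2·26 + 3·4 - 6 = 58
w_6 = 2·58 + 3·26 - 6 = 188
w_7 = 2·188 + 3·58 - 6 = 544
w_8 = 2·544 + 3·188 - 6 = 1646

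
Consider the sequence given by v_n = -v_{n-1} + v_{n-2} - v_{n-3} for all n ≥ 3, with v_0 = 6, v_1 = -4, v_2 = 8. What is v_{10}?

1184

v_3 = -8 + (-4) - 6 = -18
v_4 = -(-18) + 8 - (-4) = 30
v_5 = -30 + (-18) - 8 = -56
v_6 = -(-56) + 30 - (-18) = 104
v_7 = -104 + (-56) - 30 = -190
v_8 = -(-190) + 104 - (-56) = 350
v_9 = -350 + (-190) - 104 = -644
v_{10} = -(-644) + 350 - (-190) = 1184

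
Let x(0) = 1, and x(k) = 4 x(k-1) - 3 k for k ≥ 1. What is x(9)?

x(1) = 4*1 - 3 = 1
x(2) = 4*1 - 6 = -2
x(3) = 4*(-2) - 9 = -17
x(4) = 4*(-17) - 12 = -80
x(5) = 4*(-80) - 15 = -335
x(6) = 4*(-335) - 18 = -1358
x(7) = 4*(-1358) - 21 = -5453
x(8) = 4*(-5453) - 24 = -21836
x(9) = 4*(-21836) - 27 = -87371

-87371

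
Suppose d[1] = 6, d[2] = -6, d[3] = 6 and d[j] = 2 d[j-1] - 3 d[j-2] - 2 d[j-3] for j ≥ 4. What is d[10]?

810

d[4] = 2(6) - 3(-6) - 2(6) = 18
d[5] = 2(18) - 3(6) - 2(-6) = 30
d[6] = 2(30) - 3(18) - 2(6) = -6
d[7] = 2(-6) - 3(30) - 2(18) = -138
d[8] = 2(-138) - 3(-6) - 2(30) = -318
d[9] = 2(-318) - 3(-138) - 2(-6) = -210
d[10] = 2(-210) - 3(-318) - 2(-138) = 810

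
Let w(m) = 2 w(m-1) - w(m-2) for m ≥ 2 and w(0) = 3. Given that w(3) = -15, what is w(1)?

Let w(1) = y.
w(2) = -3 + 2y
w(3) = -6 + 3y
So -6 + 3y = -15, giving y = -3.

-3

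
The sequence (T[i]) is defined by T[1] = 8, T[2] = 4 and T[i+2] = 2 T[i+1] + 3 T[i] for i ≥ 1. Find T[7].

2192

T[3] = 2*4 + 3*8 = 32
T[4] = 2*32 + 3*4 = 76
T[5] = 2*76 + 3*32 = 248
T[6] = 2*248 + 3*76 = 724
T[7] = 2*724 + 3*248 = 2192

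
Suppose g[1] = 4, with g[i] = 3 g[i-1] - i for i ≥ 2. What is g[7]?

g[2] = 3·4 - 2 = 10
g[3] = 3·10 - 3 = 27
g[4] = 3·27 - 4 = 77
g[5] = 3·77 - 5 = 226
g[6] = 3·226 - 6 = 672
g[7] = 3·672 - 7 = 2009

2009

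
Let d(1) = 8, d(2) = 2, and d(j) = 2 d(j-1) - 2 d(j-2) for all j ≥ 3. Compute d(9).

d(3) = 2*2 - 2*8 = -12
d(4) = 2*(-12) - 2*2 = -28
d(5) = 2*(-28) - 2*(-12) = -32
d(6) = 2*(-32) - 2*(-28) = -8
d(7) = 2*(-8) - 2*(-32) = 48
d(8) = 2*48 - 2*(-8) = 112
d(9) = 2*112 - 2*48 = 128

128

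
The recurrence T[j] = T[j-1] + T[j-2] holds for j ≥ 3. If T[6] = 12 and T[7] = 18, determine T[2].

Rearranging, T[j-2] = T[j] - T[j-1].
T[5] = 18 - 12 = 6
T[4] = 12 - 6 = 6
T[3] = 6 - 6 = 0
T[2] = 6 - 0 = 6

6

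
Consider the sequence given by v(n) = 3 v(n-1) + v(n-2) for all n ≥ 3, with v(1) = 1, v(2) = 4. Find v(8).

5116

v(3) = 3·4 + 1 = 13
v(4) = 3·13 + 4 = 43
v(5) = 3·43 + 13 = 142
v(6) = 3·142 + 43 = 469
v(7) = 3·469 + 142 = 1549
v(8) = 3·1549 + 469 = 5116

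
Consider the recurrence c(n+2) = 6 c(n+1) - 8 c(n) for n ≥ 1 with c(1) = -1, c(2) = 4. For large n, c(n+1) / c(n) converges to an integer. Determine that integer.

The characteristic equation is r^2 - 6r + 8 = 0, which factors as (r - 4)(r - 2) = 0.
So the roots are 4 and 2. Since |4| > |2| and the coefficient of 4^n is non-zero, the ratio tends to 4.

4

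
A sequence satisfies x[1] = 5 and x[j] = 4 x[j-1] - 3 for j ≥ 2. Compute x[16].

4294967297

The fixed point is -3/(1 - 4) = 1, so x[j] - 1 = 4(x[j-1] - 1).
Hence x[j] = 4·4^{j-1} + 1.
x[16] = 4·4^{15} + 1 = 4·1073741824 + 1 = 4294967297.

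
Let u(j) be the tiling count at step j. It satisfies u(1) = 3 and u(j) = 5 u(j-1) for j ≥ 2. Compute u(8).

u(2) = 5*3 = 15
u(3) = 5*15 = 75
u(4) = 5*75 = 375
u(5) = 5*375 = 1875
u(6) = 5*1875 = 9375
u(7) = 5*9375 = 46875
u(8) = 5*46875 = 234375

234375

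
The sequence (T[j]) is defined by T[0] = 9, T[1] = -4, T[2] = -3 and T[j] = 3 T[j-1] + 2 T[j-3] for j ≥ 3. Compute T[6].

171

T[3] = 3(-3) + 2(9) = 9
T[4] = 3(9) + 2(-4) = 19
T[5] = 3(19) + 2(-3) = 51
T[6] = 3(51) + 2(9) = 171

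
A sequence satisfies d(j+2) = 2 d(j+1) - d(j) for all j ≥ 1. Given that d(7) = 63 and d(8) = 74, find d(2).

8

Rearranging, d(j-2) = -(d(j) - 2 d(j-1)).
d(6) = -(74 - 2·63) = 52
d(5) = -(63 - 2·52) = 41
d(4) = -(52 - 2·41) = 30
d(3) = -(41 - 2·30) = 19
d(2) = -(30 - 2·19) = 8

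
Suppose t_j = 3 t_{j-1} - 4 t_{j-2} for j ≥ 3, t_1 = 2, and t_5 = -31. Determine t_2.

3

Let t_2 = z.
t_3 = -8 + 3z
t_4 = -24 + 5z
t_5 = -40 + 3z
So -40 + 3z = -31, giving z = 3.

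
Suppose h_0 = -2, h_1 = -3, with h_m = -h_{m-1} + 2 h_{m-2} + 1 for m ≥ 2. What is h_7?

-57

h_2 = -(-3) + 2·(-2) + 1 = 0
h_3 = -0 + 2·(-3) + 1 = -5
h_4 = -(-5) + 2·0 + 1 = 6
h_5 = -6 + 2·(-5) + 1 = -15
h_6 = -(-15) + 2·6 + 1 = 28
h_7 = -28 + 2·(-15) + 1 = -57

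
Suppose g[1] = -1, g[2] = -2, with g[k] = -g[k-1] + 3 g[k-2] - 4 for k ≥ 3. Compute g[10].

211

g[3] = -(-2) + 3·(-1) - 4 = -5
g[4] = -(-5) + 3·(-2) - 4 = -5
g[5] = -(-5) + 3·(-5) - 4 = -14
g[6] = -(-14) + 3·(-5) - 4 = -5
g[7] = -(-5) + 3·(-14) - 4 = -41
g[8] = -(-41) + 3·(-5) - 4 = 22
g[9] = -22 + 3·(-41) - 4 = -149
g[10] = -(-149) + 3·22 - 4 = 211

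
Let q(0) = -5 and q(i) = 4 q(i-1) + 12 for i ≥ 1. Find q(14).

The fixed point is 12/(1 - 4) = -4, so q(i) + 4 = 4(q(i-1) + 4).
Hence q(i) = -1·4^i - 4.
q(14) = -1·4^{14} - 4 = -1·268435456 - 4 = -268435460.

-268435460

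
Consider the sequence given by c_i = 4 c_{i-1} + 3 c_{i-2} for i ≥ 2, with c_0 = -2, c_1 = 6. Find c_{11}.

19360602

c_2 = 4*6 + 3*(-2) = 18
c_3 = 4*18 + 3*6 = 90
c_4 = 4*90 + 3*18 = 414
c_5 = 4*414 + 3*90 = 1926
c_6 = 4*1926 + 3*414 = 8946
c_7 = 4*8946 + 3*1926 = 41562
c_8 = 4*41562 + 3*8946 = 193086
c_9 = 4*193086 + 3*41562 = 897030
c_{10} = 4*897030 + 3*193086 = 4167378
c_{11} = 4*4167378 + 3*897030 = 19360602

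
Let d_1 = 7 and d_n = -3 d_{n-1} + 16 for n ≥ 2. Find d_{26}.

The fixed point is 16/(1 + 3) = 4, so d_n - 4 = -3(d_{n-1} - 4).
Hence d_n = 3·(-3)^{n-1} + 4.
d_{26} = 3·(-3)^{25} + 4 = 3·-847288609443 + 4 = -2541865828325.

-2541865828325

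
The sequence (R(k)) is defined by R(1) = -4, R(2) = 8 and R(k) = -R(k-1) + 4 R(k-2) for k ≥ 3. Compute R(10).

R(3) = -8 + 4(-4) = -24
R(4) = -(-24) + 4(8) = 56
R(5) = -56 + 4(-24) = -152
R(6) = -(-152) + 4(56) = 376
R(7) = -376 + 4(-152) = -984
R(8) = -(-984) + 4(376) = 2488
R(9) = -2488 + 4(-984) = -6424
R(10) = -(-6424) + 4(2488) = 16376

16376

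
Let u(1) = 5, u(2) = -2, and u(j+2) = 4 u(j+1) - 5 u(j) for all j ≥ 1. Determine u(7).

-1113

u(3) = 4*(-2) - 5*5 = -33
u(4) = 4*(-33) - 5*(-2) = -122
u(5) = 4*(-122) - 5*(-33) = -323
u(6) = 4*(-323) - 5*(-122) = -682
u(7) = 4*(-682) - 5*(-323) = -1113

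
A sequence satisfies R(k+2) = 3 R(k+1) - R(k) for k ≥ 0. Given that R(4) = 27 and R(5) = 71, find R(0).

-6

Rearranging, R(k-2) = -(R(k) - 3 R(k-1)).
R(3) = -(71 - 3*27) = 10
R(2) = -(27 - 3*10) = 3
R(1) = -(10 - 3*3) = -1
R(0) = -(3 - 3*(-1)) = -6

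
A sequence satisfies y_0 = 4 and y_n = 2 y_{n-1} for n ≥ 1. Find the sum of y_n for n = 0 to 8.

y_1 = 2*4 = 8
y_2 = 2*8 = 16
y_3 = 2*16 = 32
y_4 = 2*32 = 64
y_5 = 2*64 = 128
y_6 = 2*128 = 256
y_7 = 2*256 = 512
y_8 = 2*512 = 1024
Sum = 4 + 8 + 16 + 32 + 64 + 128 + 256 + 512 + 1024 = 2044

2044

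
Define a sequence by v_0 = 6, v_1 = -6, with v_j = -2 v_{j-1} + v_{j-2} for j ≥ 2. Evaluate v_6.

594

v_2 = -2*(-6) + 6 = 18
v_3 = -2*18 + (-6) = -42
v_4 = -2*(-42) + 18 = 102
v_5 = -2*102 + (-42) = -246
v_6 = -2*(-246) + 102 = 594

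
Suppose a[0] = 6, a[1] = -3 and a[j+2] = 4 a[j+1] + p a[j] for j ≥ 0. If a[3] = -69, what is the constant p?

a[2] = -12 + 6p
a[3] = -48 + 21p
So -48 + 21p = -69, giving p = -1.

-1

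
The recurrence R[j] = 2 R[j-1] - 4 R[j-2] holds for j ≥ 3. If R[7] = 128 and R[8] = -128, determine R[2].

Rearranging, R[j-2] = (R[j] - 2 R[j-1]) / -4.
R[6] = (-128 - 2*128) / -4 = -384/-4 = 96
R[5] = (128 - 2*96) / -4 = -64/-4 = 16
R[4] = (96 - 2*16) / -4 = 64/-4 = -16
R[3] = (16 - 2*(-16)) / -4 = 48/-4 = -12
R[2] = (-16 - 2*(-12)) / -4 = 8/-4 = -2

-2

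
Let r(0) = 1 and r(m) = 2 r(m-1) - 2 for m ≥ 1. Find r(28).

-268435454

The fixed point is -2/(1 - 2) = 2, so r(m) - 2 = 2(r(m-1) - 2).
Hence r(m) = -1·2^m + 2.
r(28) = -1·2^{28} + 2 = -1·268435456 + 2 = -268435454.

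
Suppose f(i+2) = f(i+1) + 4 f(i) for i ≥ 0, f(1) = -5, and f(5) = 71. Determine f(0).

Let f(0) = z.
f(2) = -5 + 4z
f(3) = -25 + 4z
f(4) = -45 + 20z
f(5) = -145 + 36z
So -145 + 36z = 71, giving z = 6.

6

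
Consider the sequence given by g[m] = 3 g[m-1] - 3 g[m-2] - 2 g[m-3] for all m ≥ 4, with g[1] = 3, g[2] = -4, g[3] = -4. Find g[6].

g[4] = 3(-4) - 3(-4) - 2(3) = -6
g[5] = 3(-6) - 3(-4) - 2(-4) = 2
g[6] = 3(2) - 3(-6) - 2(-4) = 32

32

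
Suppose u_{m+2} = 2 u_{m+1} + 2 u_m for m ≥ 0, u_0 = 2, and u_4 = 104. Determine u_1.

Let u_1 = x.
u_2 = 4 + 2x
u_3 = 8 + 6x
u_4 = 24 + 16x
So 24 + 16x = 104, giving x = 5.

5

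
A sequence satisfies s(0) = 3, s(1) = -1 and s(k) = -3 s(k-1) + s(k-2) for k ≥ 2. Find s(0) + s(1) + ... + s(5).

-156

s(2) = -3·(-1) + 3 = 6
s(3) = -3·6 + (-1) = -19
s(4) = -3·(-19) + 6 = 63
s(5) = -3·63 + (-19) = -208
Sum = 3 + (-1) + 6 + (-19) + 63 + (-208) = -156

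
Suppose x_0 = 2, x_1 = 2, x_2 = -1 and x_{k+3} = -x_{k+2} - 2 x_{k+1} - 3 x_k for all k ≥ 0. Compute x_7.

-48

x_3 = -(-1) - 2*2 - 3*2 = -9
x_4 = -(-9) - 2*(-1) - 3*2 = 5
x_5 = -5 - 2*(-9) - 3*(-1) = 16
x_6 = -16 - 2*5 - 3*(-9) = 1
x_7 = -1 - 2*16 - 3*5 = -48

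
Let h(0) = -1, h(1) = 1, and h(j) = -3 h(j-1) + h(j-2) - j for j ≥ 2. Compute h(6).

-619

h(2) = -3*1 + (-1) - 2 = -6
h(3) = -3*(-6) + 1 - 3 = 16
h(4) = -3*16 + (-6) - 4 = -58
h(5) = -3*(-58) + 16 - 5 = 185
h(6) = -3*185 + (-58) - 6 = -619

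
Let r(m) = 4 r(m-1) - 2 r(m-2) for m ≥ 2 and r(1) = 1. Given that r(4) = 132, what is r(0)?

Let r(0) = y.
r(2) = 4 - 2y
r(3) = 14 - 8y
r(4) = 48 - 28y
So 48 - 28y = 132, giving y = -3.

-3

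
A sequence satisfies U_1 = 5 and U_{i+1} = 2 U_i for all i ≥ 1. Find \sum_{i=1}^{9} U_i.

2555

U_2 = 2(5) = 10
U_3 = 2(10) = 20
U_4 = 2(20) = 40
U_5 = 2(40) = 80
U_6 = 2(80) = 160
U_7 = 2(160) = 320
U_8 = 2(320) = 640
U_9 = 2(640) = 1280
Sum = 5 + 10 + 20 + 40 + 80 + 160 + 320 + 640 + 1280 = 2555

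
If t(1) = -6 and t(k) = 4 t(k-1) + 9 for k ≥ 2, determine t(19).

The fixed point is 9/(1 - 4) = -3, so t(k) + 3 = 4(t(k-1) + 3).
Hence t(k) = -3·4^{k-1} - 3.
t(19) = -3·4^{18} - 3 = -3·68719476736 - 3 = -206158430211.

-206158430211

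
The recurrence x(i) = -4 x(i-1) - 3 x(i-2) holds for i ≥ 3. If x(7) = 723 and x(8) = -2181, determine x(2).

Rearranging, x(i-2) = (x(i) + 4 x(i-1)) / -3.
x(6) = (-2181 + 4*723) / -3 = 711/-3 = -237
x(5) = (723 + 4*(-237)) / -3 = -225/-3 = 75
x(4) = (-237 + 4*75) / -3 = 63/-3 = -21
x(3) = (75 + 4*(-21)) / -3 = -9/-3 = 3
x(2) = (-21 + 4*3) / -3 = -9/-3 = 3

3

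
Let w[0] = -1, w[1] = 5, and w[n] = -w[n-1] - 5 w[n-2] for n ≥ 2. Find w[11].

w[2] = -5 - 5·(-1) = 0
w[3] = -0 - 5·5 = -25
w[4] = -(-25) - 5·0 = 25
w[5] = -25 - 5·(-25) = 100
w[6] = -100 - 5·25 = -225
w[7] = -(-225) - 5·100 = -275
w[8] = -(-275) - 5·(-225) = 1400
w[9] = -1400 - 5·(-275) = -25
w[10] = -(-25) - 5·1400 = -6975
w[11] = -(-6975) - 5·(-25) = 7100

7100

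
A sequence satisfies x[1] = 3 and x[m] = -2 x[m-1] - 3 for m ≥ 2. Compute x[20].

-2097153

The fixed point is -3/(1 + 2) = -1, so x[m] + 1 = -2(x[m-1] + 1).
Hence x[m] = 4·(-2)^{m-1} - 1.
x[20] = 4·(-2)^{19} - 1 = 4·-524288 - 1 = -2097153.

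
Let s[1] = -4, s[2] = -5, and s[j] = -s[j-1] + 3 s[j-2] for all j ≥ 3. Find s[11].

s[3] = -(-5) + 3*(-4) = -7
s[4] = -(-7) + 3*(-5) = -8
s[5] = -(-8) + 3*(-7) = -13
s[6] = -(-13) + 3*(-8) = -11
s[7] = -(-11) + 3*(-13) = -28
s[8] = -(-28) + 3*(-11) = -5
s[9] = -(-5) + 3*(-28) = -79
s[10] = -(-79) + 3*(-5) = 64
s[11] = -64 + 3*(-79) = -301

-301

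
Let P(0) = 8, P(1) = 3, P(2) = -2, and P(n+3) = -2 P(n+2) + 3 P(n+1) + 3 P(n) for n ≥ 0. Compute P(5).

P(3) = -2(-2) + 3(3) + 3(8) = 37
P(4) = -2(37) + 3(-2) + 3(3) = -71
P(5) = -2(-71) + 3(37) + 3(-2) = 247

247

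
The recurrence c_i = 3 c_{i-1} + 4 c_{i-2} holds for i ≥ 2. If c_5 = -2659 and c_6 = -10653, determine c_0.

-6

Rearranging, c_{i-2} = (c_i - 3 c_{i-1}) / 4.
c_4 = (-10653 - 3*(-2659)) / 4 = -2676/4 = -669
c_3 = (-2659 - 3*(-669)) / 4 = -652/4 = -163
c_2 = (-669 - 3*(-163)) / 4 = -180/4 = -45
c_1 = (-163 - 3*(-45)) / 4 = -28/4 = -7
c_0 = (-45 - 3*(-7)) / 4 = -24/4 = -6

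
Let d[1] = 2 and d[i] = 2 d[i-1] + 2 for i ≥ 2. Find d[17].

The fixed point is 2/(1 - 2) = -2, so d[i] + 2 = 2(d[i-1] + 2).
Hence d[i] = 4·2^{i-1} - 2.
d[17] = 4·2^{16} - 2 = 4·65536 - 2 = 262142.

262142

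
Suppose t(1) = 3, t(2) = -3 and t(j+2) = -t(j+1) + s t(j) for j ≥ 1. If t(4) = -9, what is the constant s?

t(3) = 3 + 3s
t(4) = -3 - 6s
So -3 - 6s = -9, giving s = 1.

1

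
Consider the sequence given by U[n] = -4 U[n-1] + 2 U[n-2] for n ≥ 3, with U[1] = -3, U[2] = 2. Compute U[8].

U[3] = -4·2 + 2·(-3) = -14
U[4] = -4·(-14) + 2·2 = 60
U[5] = -4·60 + 2·(-14) = -268
U[6] = -4·(-268) + 2·60 = 1192
U[7] = -4·1192 + 2·(-268) = -5304
U[8] = -4·(-5304) + 2·1192 = 23600

23600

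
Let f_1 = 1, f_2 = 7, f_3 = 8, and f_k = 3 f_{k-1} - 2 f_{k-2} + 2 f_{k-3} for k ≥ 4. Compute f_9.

f_4 = 3(8) - 2(7) + 2(1) = 12
f_5 = 3(12) - 2(8) + 2(7) = 34
f_6 = 3(34) - 2(12) + 2(8) = 94
f_7 = 3(94) - 2(34) + 2(12) = 238
f_8 = 3(238) - 2(94) + 2(34) = 594
f_9 = 3(594) - 2(238) + 2(94) = 1494

1494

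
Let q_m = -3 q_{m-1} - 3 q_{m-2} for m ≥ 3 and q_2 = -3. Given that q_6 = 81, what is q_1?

4

Let q_1 = w.
q_3 = 9 - 3w
q_4 = -18 + 9w
q_5 = 27 - 18w
q_6 = -27 + 27w
So -27 + 27w = 81, giving w = 4.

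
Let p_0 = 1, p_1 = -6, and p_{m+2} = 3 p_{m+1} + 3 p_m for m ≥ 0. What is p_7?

p_2 = 3(-6) + 3(1) = -15
p_3 = 3(-15) + 3(-6) = -63
p_4 = 3(-63) + 3(-15) = -234
p_5 = 3(-234) + 3(-63) = -891
p_6 = 3(-891) + 3(-234) = -3375
p_7 = 3(-3375) + 3(-891) = -12798

-12798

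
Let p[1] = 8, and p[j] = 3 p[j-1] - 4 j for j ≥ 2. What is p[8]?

p[2] = 3(8) - 8 = 16
p[3] = 3(16) - 12 = 36
p[4] = 3(36) - 16 = 92
p[5] = 3(92) - 20 = 256
p[6] = 3(256) - 24 = 744
p[7] = 3(744) - 28 = 2204
p[8] = 3(2204) - 32 = 6580

6580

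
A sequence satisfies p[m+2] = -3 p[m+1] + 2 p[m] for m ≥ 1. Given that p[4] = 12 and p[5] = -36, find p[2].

6

Rearranging, p[m-2] = (p[m] + 3 p[m-1]) / 2.
p[3] = (-36 + 3(12)) / 2 = 0/2 = 0
p[2] = (12 + 3(0)) / 2 = 12/2 = 6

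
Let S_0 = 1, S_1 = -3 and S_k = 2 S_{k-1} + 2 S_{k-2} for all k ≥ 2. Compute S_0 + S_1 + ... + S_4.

S_2 = 2·(-3) + 2·1 = -4
S_3 = 2·(-4) + 2·(-3) = -14
S_4 = 2·(-14) + 2·(-4) = -36
Sum = 1 + (-3) + (-4) + (-14) + (-36) = -56

-56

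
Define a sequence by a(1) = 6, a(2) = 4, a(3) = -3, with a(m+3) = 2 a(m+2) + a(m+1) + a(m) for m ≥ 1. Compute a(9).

330

a(4) = 2·(-3) + 4 + 6 = 4
a(5) = 2·4 + (-3) + 4 = 9
a(6) = 2·9 + 4 + (-3) = 19
a(7) = 2·19 + 9 + 4 = 51
a(8) = 2·51 + 19 + 9 = 130
a(9) = 2·130 + 51 + 19 = 330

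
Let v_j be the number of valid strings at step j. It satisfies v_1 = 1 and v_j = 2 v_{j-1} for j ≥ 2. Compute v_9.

v_2 = 2*1 = 2
v_3 = 2*2 = 4
v_4 = 2*4 = 8
v_5 = 2*8 = 16
v_6 = 2*16 = 32
v_7 = 2*32 = 64
v_8 = 2*64 = 128
v_9 = 2*128 = 256

256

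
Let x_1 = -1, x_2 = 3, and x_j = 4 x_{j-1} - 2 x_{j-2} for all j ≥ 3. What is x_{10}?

x_3 = 4(3) - 2(-1) = 14
x_4 = 4(14) - 2(3) = 50
x_5 = 4(50) - 2(14) = 172
x_6 = 4(172) - 2(50) = 588
x_7 = 4(588) - 2(172) = 2008
x_8 = 4(2008) - 2(588) = 6856
x_9 = 4(6856) - 2(2008) = 23408
x_{10} = 4(23408) - 2(6856) = 79920

79920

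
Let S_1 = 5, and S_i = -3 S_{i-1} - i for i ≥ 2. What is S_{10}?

S_2 = -3·5 - 2 = -17
S_3 = -3·(-17) - 3 = 48
S_4 = -3·48 - 4 = -148
S_5 = -3·(-148) - 5 = 439
S_6 = -3·439 - 6 = -1323
S_7 = -3·(-1323) - 7 = 3962
S_8 = -3·3962 - 8 = -11894
S_9 = -3·(-11894) - 9 = 35673
S_{10} = -3·35673 - 10 = -107029

-107029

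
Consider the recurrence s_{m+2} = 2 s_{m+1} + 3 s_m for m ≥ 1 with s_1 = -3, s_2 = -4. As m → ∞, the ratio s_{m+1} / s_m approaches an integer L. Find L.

3

The characteristic equation is r^2 - 2r - 3 = 0, which factors as (r - 3)(r + 1) = 0.
So the roots are 3 and -1. Since |3| > |-1| and the coefficient of 3^m is non-zero, the ratio tends to 3.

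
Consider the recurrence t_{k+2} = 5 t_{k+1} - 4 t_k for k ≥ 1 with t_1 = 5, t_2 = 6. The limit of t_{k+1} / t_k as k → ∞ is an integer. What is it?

The characteristic equation is r^2 - 5r + 4 = 0, which factors as (r - 4)(r - 1) = 0.
So the roots are 4 and 1. Since |4| > |1| and the coefficient of 4^k is non-zero, the ratio tends to 4.

4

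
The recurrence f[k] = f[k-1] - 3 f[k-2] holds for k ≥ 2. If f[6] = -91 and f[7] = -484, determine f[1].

Rearranging, f[k-2] = (f[k] - f[k-1]) / -3.
f[5] = (-484 - (-91)) / -3 = -393/-3 = 131
f[4] = (-91 - 131) / -3 = -222/-3 = 74
f[3] = (131 - 74) / -3 = 57/-3 = -19
f[2] = (74 - (-19)) / -3 = 93/-3 = -31
f[1] = (-19 - (-31)) / -3 = 12/-3 = -4

-4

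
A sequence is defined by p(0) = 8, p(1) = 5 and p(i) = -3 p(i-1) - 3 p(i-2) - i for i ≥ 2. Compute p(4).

p(2) = -3*5 - 3*8 - 2 = -41
p(3) = -3*(-41) - 3*5 - 3 = 105
p(4) = -3*105 - 3*(-41) - 4 = -196

-196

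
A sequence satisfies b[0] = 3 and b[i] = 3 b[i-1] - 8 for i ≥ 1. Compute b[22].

The fixed point is -8/(1 - 3) = 4, so b[i] - 4 = 3(b[i-1] - 4).
Hence b[i] = -1·3^i + 4.
b[22] = -1·3^{22} + 4 = -1·31381059609 + 4 = -31381059605.

-31381059605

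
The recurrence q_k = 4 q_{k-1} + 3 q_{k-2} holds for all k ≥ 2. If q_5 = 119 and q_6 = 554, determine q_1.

-1

Rearranging, q_{k-2} = (q_k - 4 q_{k-1}) / 3.
q_4 = (554 - 4*119) / 3 = 78/3 = 26
q_3 = (119 - 4*26) / 3 = 15/3 = 5
q_2 = (26 - 4*5) / 3 = 6/3 = 2
q_1 = (5 - 4*2) / 3 = -3/3 = -1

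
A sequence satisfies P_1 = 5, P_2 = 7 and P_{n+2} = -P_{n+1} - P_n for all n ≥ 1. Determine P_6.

-12

P_3 = -7 - 5 = -12
P_4 = -(-12) - 7 = 5
P_5 = -5 - (-12) = 7
P_6 = -7 - 5 = -12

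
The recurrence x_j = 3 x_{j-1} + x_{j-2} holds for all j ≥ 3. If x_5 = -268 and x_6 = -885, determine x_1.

Rearranging, x_{j-2} = x_j - 3 x_{j-1}.
x_4 = -885 - 3(-268) = -81
x_3 = -268 - 3(-81) = -25
x_2 = -81 - 3(-25) = -6
x_1 = -25 - 3(-6) = -7

-7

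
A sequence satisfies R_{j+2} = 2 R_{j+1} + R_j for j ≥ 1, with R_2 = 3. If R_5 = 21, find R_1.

-3

Let R_1 = w.
R_3 = 6 + w
R_4 = 15 + 2w
R_5 = 36 + 5w
So 36 + 5w = 21, giving w = -3.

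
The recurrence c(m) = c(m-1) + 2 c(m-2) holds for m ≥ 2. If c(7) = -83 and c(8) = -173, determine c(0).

Rearranging, c(m-2) = (c(m) - c(m-1)) / 2.
c(6) = (-173 - (-83)) / 2 = -90/2 = -45
c(5) = (-83 - (-45)) / 2 = -38/2 = -19
c(4) = (-45 - (-19)) / 2 = -26/2 = -13
c(3) = (-19 - (-13)) / 2 = -6/2 = -3
c(2) = (-13 - (-3)) / 2 = -10/2 = -5
c(1) = (-3 - (-5)) / 2 = 2/2 = 1
c(0) = (-5 - 1) / 2 = -6/2 = -3

-3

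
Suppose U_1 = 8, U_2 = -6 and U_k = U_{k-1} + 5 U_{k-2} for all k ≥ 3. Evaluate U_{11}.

U_3 = (-6) + 5(8) = 34
U_4 = 34 + 5(-6) = 4
U_5 = 4 + 5(34) = 174
U_6 = 174 + 5(4) = 194
U_7 = 194 + 5(174) = 1064
U_8 = 1064 + 5(194) = 2034
U_9 = 2034 + 5(1064) = 7354
U_{10} = 7354 + 5(2034) = 17524
U_{11} = 17524 + 5(7354) = 54294

54294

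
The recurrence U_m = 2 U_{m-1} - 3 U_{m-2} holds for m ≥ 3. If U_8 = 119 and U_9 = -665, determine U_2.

-7

Rearranging, U_{m-2} = (U_m - 2 U_{m-1}) / -3.
U_7 = (-665 - 2*119) / -3 = -903/-3 = 301
U_6 = (119 - 2*301) / -3 = -483/-3 = 161
U_5 = (301 - 2*161) / -3 = -21/-3 = 7
U_4 = (161 - 2*7) / -3 = 147/-3 = -49
U_3 = (7 - 2*(-49)) / -3 = 105/-3 = -35
U_2 = (-49 - 2*(-35)) / -3 = 21/-3 = -7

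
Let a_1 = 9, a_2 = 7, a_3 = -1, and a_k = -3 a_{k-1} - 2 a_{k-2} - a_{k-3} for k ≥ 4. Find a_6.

a_4 = -3·(-1) - 2·7 - 9 = -20
a_5 = -3·(-20) - 2·(-1) - 7 = 55
a_6 = -3·55 - 2·(-20) - (-1) = -124

-124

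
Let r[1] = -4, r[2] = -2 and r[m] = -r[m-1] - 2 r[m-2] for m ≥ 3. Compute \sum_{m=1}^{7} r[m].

12

r[3] = -(-2) - 2*(-4) = 10
r[4] = -10 - 2*(-2) = -6
r[5] = -(-6) - 2*10 = -14
r[6] = -(-14) - 2*(-6) = 26
r[7] = -26 - 2*(-14) = 2
Sum = (-4) + (-2) + 10 + (-6) + (-14) + 26 + 2 = 12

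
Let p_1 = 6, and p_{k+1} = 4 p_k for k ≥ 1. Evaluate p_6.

6144

p_2 = 4*6 = 24
p_3 = 4*24 = 96
p_4 = 4*96 = 384
p_5 = 4*384 = 1536
p_6 = 4*1536 = 6144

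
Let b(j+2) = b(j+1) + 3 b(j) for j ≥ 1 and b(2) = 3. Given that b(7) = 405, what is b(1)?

Let b(1) = y.
b(3) = 3 + 3y
b(4) = 12 + 3y
b(5) = 21 + 12y
b(6) = 57 + 21y
b(7) = 120 + 57y
So 120 + 57y = 405, giving y = 5.

5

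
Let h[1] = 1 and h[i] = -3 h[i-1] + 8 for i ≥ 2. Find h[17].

-43046719

The fixed point is 8/(1 + 3) = 2, so h[i] - 2 = -3(h[i-1] - 2).
Hence h[i] = -1·(-3)^{i-1} + 2.
h[17] = -1·(-3)^{16} + 2 = -1·43046721 + 2 = -43046719.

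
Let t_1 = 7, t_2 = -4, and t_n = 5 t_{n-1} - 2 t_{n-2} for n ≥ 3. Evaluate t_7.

-15446

t_3 = 5(-4) - 2(7) = -34
t_4 = 5(-34) - 2(-4) = -162
t_5 = 5(-162) - 2(-34) = -742
t_6 = 5(-742) - 2(-162) = -3386
t_7 = 5(-3386) - 2(-742) = -15446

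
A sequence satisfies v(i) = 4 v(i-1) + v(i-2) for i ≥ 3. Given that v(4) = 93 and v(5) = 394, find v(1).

Rearranging, v(i-2) = v(i) - 4 v(i-1).
v(3) = 394 - 4·93 = 22
v(2) = 93 - 4·22 = 5
v(1) = 22 - 4·5 = 2

2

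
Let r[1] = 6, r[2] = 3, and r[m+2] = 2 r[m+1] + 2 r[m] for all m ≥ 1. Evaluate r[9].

r[3] = 2·3 + 2·6 = 18
r[4] = 2·18 + 2·3 = 42
r[5] = 2·42 + 2·18 = 120
r[6] = 2·120 + 2·42 = 324
r[7] = 2·324 + 2·120 = 888
r[8] = 2·888 + 2·324 = 2424
r[9] = 2·2424 + 2·888 = 6624

6624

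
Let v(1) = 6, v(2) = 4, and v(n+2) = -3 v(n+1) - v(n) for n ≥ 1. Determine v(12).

111434

v(3) = -3·4 - 6 = -18
v(4) = -3·(-18) - 4 = 50
v(5) = -3·50 - (-18) = -132
v(6) = -3·(-132) - 50 = 346
v(7) = -3·346 - (-132) = -906
v(8) = -3·(-906) - 346 = 2372
v(9) = -3·2372 - (-906) = -6210
v(10) = -3·(-6210) - 2372 = 16258
v(11) = -3·16258 - (-6210) = -42564
v(12) = -3·(-42564) - 16258 = 111434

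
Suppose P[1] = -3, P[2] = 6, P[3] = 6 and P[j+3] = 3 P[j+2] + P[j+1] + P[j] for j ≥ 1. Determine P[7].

P[4] = 3·6 + 6 + (-3) = 21
P[5] = 3·21 + 6 + 6 = 75
P[6] = 3·75 + 21 + 6 = 252
P[7] = 3·252 + 75 + 21 = 852

852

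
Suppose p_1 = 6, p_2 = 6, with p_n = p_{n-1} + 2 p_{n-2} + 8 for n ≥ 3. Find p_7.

p_3 = 6 + 2(6) + 8 = 26
p_4 = 26 + 2(6) + 8 = 46
p_5 = 46 + 2(26) + 8 = 106
p_6 = 106 + 2(46) + 8 = 206
p_7 = 206 + 2(106) + 8 = 426

426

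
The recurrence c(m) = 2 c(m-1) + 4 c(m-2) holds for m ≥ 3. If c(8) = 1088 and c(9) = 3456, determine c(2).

Rearranging, c(m-2) = (c(m) - 2 c(m-1)) / 4.
c(7) = (3456 - 2*1088) / 4 = 1280/4 = 320
c(6) = (1088 - 2*320) / 4 = 448/4 = 112
c(5) = (320 - 2*112) / 4 = 96/4 = 24
c(4) = (112 - 2*24) / 4 = 64/4 = 16
c(3) = (24 - 2*16) / 4 = -8/4 = -2
c(2) = (16 - 2*(-2)) / 4 = 20/4 = 5

5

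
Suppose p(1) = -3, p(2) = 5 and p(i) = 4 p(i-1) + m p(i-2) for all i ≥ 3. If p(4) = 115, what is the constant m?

p(3) = 20 - 3m
p(4) = 80 - 7m
So 80 - 7m = 115, giving m = -5.

-5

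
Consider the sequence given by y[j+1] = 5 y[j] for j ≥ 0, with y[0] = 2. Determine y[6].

31250

y[1] = 5·2 = 10
y[2] = 5·10 = 50
y[3] = 5·50 = 250
y[4] = 5·250 = 1250
y[5] = 5·1250 = 6250
y[6] = 5·6250 = 31250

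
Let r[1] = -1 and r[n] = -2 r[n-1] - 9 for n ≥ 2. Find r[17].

131069

The fixed point is -9/(1 + 2) = -3, so r[n] + 3 = -2(r[n-1] + 3).
Hence r[n] = 2·(-2)^{n-1} - 3.
r[17] = 2·(-2)^{16} - 3 = 2·65536 - 3 = 131069.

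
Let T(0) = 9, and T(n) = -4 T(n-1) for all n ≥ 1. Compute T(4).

T(1) = -4*9 = -36
T(2) = -4*(-36) = 144
T(3) = -4*144 = -576
T(4) = -4*(-576) = 2304

2304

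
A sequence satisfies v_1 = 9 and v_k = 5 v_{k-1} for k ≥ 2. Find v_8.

703125

v_2 = 5*9 = 45
v_3 = 5*45 = 225
v_4 = 5*225 = 1125
v_5 = 5*1125 = 5625
v_6 = 5*5625 = 28125
v_7 = 5*28125 = 140625
v_8 = 5*140625 = 703125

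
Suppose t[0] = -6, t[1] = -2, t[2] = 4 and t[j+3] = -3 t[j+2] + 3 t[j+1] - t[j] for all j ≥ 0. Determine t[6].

t[3] = -3*4 + 3*(-2) - (-6) = -12
t[4] = -3*(-12) + 3*4 - (-2) = 50
t[5] = -3*50 + 3*(-12) - 4 = -190
t[6] = -3*(-190) + 3*50 - (-12) = 732

732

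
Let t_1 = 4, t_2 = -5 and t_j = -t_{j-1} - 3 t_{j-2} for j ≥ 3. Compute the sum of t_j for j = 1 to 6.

-52

t_3 = -(-5) - 3(4) = -7
t_4 = -(-7) - 3(-5) = 22
t_5 = -22 - 3(-7) = -1
t_6 = -(-1) - 3(22) = -65
Sum = 4 + (-5) + (-7) + 22 + (-1) + (-65) = -52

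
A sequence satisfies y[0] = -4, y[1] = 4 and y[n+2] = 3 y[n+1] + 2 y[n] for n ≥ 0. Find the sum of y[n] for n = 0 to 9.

y[2] = 3·4 + 2·(-4) = 4
y[3] = 3·4 + 2·4 = 20
y[4] = 3·20 + 2·4 = 68
y[5] = 3·68 + 2·20 = 244
y[6] = 3·244 + 2·68 = 868
y[7] = 3·868 + 2·244 = 3092
y[8] = 3·3092 + 2·868 = 11012
y[9] = 3·11012 + 2·3092 = 39220
Sum = (-4) + 4 + 4 + 20 + 68 + 244 + 868 + 3092 + 11012 + 39220 = 54528

54528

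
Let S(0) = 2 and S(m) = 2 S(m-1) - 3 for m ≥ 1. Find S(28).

-268435453

The fixed point is -3/(1 - 2) = 3, so S(m) - 3 = 2(S(m-1) - 3).
Hence S(m) = -1·2^m + 3.
S(28) = -1·2^{28} + 3 = -1·268435456 + 3 = -268435453.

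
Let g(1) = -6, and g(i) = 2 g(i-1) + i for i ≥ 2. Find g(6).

-104

g(2) = 2·(-6) + 2 = -10
g(3) = 2·(-10) + 3 = -17
g(4) = 2·(-17) + 4 = -30
g(5) = 2·(-30) + 5 = -55
g(6) = 2·(-55) + 6 = -104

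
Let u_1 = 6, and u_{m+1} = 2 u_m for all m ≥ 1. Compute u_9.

u_2 = 2*6 = 12
u_3 = 2*12 = 24
u_4 = 2*24 = 48
u_5 = 2*48 = 96
u_6 = 2*96 = 192
u_7 = 2*192 = 384
u_8 = 2*384 = 768
u_9 = 2*768 = 1536

1536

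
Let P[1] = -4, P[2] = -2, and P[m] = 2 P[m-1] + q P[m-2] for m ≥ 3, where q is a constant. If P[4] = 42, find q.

P[3] = -4 - 4q
P[4] = -8 - 10q
So -8 - 10q = 42, giving q = -5.

-5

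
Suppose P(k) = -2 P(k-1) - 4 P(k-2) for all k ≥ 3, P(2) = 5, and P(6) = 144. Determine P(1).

Let P(1) = z.
P(3) = -10 - 4z
P(4) = 8z
P(5) = 40
P(6) = -80 - 32z
So -80 - 32z = 144, giving z = -7.

-7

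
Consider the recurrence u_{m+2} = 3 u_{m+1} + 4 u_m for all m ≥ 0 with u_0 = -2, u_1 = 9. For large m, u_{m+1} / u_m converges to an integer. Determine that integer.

4

The characteristic equation is r^2 - 3r - 4 = 0, which factors as (r - 4)(r + 1) = 0.
So the roots are 4 and -1. Since |4| > |-1| and the coefficient of 4^m is non-zero, the ratio tends to 4.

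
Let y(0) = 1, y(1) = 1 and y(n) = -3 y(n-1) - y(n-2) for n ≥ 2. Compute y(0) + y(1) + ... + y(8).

y(2) = -3(1) - 1 = -4
y(3) = -3(-4) - 1 = 11
y(4) = -3(11) - (-4) = -29
y(5) = -3(-29) - 11 = 76
y(6) = -3(76) - (-29) = -199
y(7) = -3(-199) - 76 = 521
y(8) = -3(521) - (-199) = -1364
Sum = 1 + 1 + (-4) + 11 + (-29) + 76 + (-199) + 521 + (-1364) = -986

-986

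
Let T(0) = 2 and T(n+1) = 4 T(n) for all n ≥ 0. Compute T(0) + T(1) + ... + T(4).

T(1) = 4·2 = 8
T(2) = 4·8 = 32
T(3) = 4·32 = 128
T(4) = 4·128 = 512
Sum = 2 + 8 + 32 + 128 + 512 = 682

682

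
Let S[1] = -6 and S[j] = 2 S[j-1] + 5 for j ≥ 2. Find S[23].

The fixed point is 5/(1 - 2) = -5, so S[j] + 5 = 2(S[j-1] + 5).
Hence S[j] = -1·2^{j-1} - 5.
S[23] = -1·2^{22} - 5 = -1·4194304 - 5 = -4194309.

-4194309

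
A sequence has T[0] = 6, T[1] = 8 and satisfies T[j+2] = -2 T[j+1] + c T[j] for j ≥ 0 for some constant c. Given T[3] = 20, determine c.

3

T[2] = -16 + 6c
T[3] = 32 - 4c
So 32 - 4c = 20, giving c = 3.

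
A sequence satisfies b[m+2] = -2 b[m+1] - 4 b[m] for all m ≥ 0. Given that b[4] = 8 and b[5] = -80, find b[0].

Rearranging, b[m-2] = (b[m] + 2 b[m-1]) / -4.
b[3] = (-80 + 2*8) / -4 = -64/-4 = 16
b[2] = (8 + 2*16) / -4 = 40/-4 = -10
b[1] = (16 + 2*(-10)) / -4 = -4/-4 = 1
b[0] = (-10 + 2*1) / -4 = -8/-4 = 2

2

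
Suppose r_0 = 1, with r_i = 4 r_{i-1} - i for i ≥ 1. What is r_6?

r_1 = 4·1 - 1 = 3
r_2 = 4·3 - 2 = 10
r_3 = 4·10 - 3 = 37
r_4 = 4·37 - 4 = 144
r_5 = 4·144 - 5 = 571
r_6 = 4·571 - 6 = 2278

2278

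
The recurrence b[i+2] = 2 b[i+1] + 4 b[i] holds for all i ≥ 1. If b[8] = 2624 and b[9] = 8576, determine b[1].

5

Rearranging, b[i-2] = (b[i] - 2 b[i-1]) / 4.
b[7] = (8576 - 2(2624)) / 4 = 3328/4 = 832
b[6] = (2624 - 2(832)) / 4 = 960/4 = 240
b[5] = (832 - 2(240)) / 4 = 352/4 = 88
b[4] = (240 - 2(88)) / 4 = 64/4 = 16
b[3] = (88 - 2(16)) / 4 = 56/4 = 14
b[2] = (16 - 2(14)) / 4 = -12/4 = -3
b[1] = (14 - 2(-3)) / 4 = 20/4 = 5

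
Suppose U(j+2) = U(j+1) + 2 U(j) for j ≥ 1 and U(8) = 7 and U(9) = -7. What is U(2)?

Rearranging, U(j-2) = (U(j) - U(j-1)) / 2.
U(7) = (-7 - 7) / 2 = -14/2 = -7
U(6) = (7 - (-7)) / 2 = 14/2 = 7
U(5) = (-7 - 7) / 2 = -14/2 = -7
U(4) = (7 - (-7)) / 2 = 14/2 = 7
U(3) = (-7 - 7) / 2 = -14/2 = -7
U(2) = (7 - (-7)) / 2 = 14/2 = 7

7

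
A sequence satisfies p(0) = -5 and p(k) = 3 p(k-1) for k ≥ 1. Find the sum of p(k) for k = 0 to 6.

p(1) = 3*(-5) = -15
p(2) = 3*(-15) = -45
p(3) = 3*(-45) = -135
p(4) = 3*(-135) = -405
p(5) = 3*(-405) = -1215
p(6) = 3*(-1215) = -3645
Sum = (-5) + (-15) + (-45) + (-135) + (-405) + (-1215) + (-3645) = -5465

-5465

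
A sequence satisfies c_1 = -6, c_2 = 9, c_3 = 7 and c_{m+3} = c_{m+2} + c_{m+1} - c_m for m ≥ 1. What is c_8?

c_4 = 7 + 9 - (-6) = 22
c_5 = 22 + 7 - 9 = 20
c_6 = 20 + 22 - 7 = 35
c_7 = 35 + 20 - 22 = 33
c_8 = 33 + 35 - 20 = 48

48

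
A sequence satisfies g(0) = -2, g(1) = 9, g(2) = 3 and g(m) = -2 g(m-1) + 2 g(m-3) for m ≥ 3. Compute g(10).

g(3) = -2·3 + 2·(-2) = -10
g(4) = -2·(-10) + 2·9 = 38
g(5) = -2·38 + 2·3 = -70
g(6) = -2·(-70) + 2·(-10) = 120
g(7) = -2·120 + 2·38 = -164
g(8) = -2·(-164) + 2·(-70) = 188
g(9) = -2·188 + 2·120 = -136
g(10) = -2·(-136) + 2·(-164) = -56

-56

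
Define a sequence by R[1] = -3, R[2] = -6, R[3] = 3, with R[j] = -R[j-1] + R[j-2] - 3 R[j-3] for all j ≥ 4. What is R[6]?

-30

R[4] = -3 + (-6) - 3(-3) = 0
R[5] = -0 + 3 - 3(-6) = 21
R[6] = -21 + 0 - 3(3) = -30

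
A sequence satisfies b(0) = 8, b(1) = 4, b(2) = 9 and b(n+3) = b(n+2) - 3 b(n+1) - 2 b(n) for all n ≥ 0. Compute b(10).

-1686

b(3) = 9 - 3·4 - 2·8 = -19
b(4) = (-19) - 3·9 - 2·4 = -54
b(5) = (-54) - 3·(-19) - 2·9 = -15
b(6) = (-15) - 3·(-54) - 2·(-19) = 185
b(7) = 185 - 3·(-15) - 2·(-54) = 338
b(8) = 338 - 3·185 - 2·(-15) = -187
b(9) = (-187) - 3·338 - 2·185 = -1571
b(10) = (-1571) - 3·(-187) - 2·338 = -1686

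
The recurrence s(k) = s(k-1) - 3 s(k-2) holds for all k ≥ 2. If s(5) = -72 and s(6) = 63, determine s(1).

Rearranging, s(k-2) = (s(k) - s(k-1)) / -3.
s(4) = (63 - (-72)) / -3 = 135/-3 = -45
s(3) = (-72 - (-45)) / -3 = -27/-3 = 9
s(2) = (-45 - 9) / -3 = -54/-3 = 18
s(1) = (9 - 18) / -3 = -9/-3 = 3

3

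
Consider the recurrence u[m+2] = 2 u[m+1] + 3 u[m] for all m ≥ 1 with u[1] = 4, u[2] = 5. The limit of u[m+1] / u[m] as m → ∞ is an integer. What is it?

The characteristic equation is r^2 - 2r - 3 = 0, which factors as (r - 3)(r + 1) = 0.
So the roots are 3 and -1. Since |3| > |-1| and the coefficient of 3^m is non-zero, the ratio tends to 3.

3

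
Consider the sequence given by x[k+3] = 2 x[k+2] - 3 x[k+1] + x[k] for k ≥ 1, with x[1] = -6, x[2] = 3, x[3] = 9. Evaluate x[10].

63

x[4] = 2*9 - 3*3 + (-6) = 3
x[5] = 2*3 - 3*9 + 3 = -18
x[6] = 2*(-18) - 3*3 + 9 = -36
x[7] = 2*(-36) - 3*(-18) + 3 = -15
x[8] = 2*(-15) - 3*(-36) + (-18) = 60
x[9] = 2*60 - 3*(-15) + (-36) = 129
x[10] = 2*129 - 3*60 + (-15) = 63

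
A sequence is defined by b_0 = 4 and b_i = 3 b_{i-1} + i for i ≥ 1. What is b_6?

3459

b_1 = 3(4) + 1 = 13
b_2 = 3(13) + 2 = 41
b_3 = 3(41) + 3 = 126
b_4 = 3(126) + 4 = 382
b_5 = 3(382) + 5 = 1151
b_6 = 3(1151) + 6 = 3459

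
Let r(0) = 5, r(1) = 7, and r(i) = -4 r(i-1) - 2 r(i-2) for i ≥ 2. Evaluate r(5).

r(2) = -4*7 - 2*5 = -38
r(3) = -4*(-38) - 2*7 = 138
r(4) = -4*138 - 2*(-38) = -476
r(5) = -4*(-476) - 2*138 = 1628

1628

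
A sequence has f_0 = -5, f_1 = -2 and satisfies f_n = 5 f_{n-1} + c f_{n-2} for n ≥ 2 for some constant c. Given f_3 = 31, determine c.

-3

f_2 = -10 - 5c
f_3 = -50 - 27c
So -50 - 27c = 31, giving c = -3.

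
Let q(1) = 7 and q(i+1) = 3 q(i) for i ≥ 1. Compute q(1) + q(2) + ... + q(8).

22960

q(2) = 3·7 = 21
q(3) = 3·21 = 63
q(4) = 3·63 = 189
q(5) = 3·189 = 567
q(6) = 3·567 = 1701
q(7) = 3·1701 = 5103
q(8) = 3·5103 = 15309
Sum = 7 + 21 + 63 + 189 + 567 + 1701 + 5103 + 15309 = 22960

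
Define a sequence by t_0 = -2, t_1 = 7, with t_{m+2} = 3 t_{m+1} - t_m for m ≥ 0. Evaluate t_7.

t_2 = 3*7 - (-2) = 23
t_3 = 3*23 - 7 = 62
t_4 = 3*62 - 23 = 163
t_5 = 3*163 - 62 = 427
t_6 = 3*427 - 163 = 1118
t_7 = 3*1118 - 427 = 2927

2927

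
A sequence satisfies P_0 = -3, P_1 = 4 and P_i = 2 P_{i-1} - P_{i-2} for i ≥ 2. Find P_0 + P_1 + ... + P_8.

225

P_2 = 2·4 - (-3) = 11
P_3 = 2·11 - 4 = 18
P_4 = 2·18 - 11 = 25
P_5 = 2·25 - 18 = 32
P_6 = 2·32 - 25 = 39
P_7 = 2·39 - 32 = 46
P_8 = 2·46 - 39 = 53
Sum = (-3) + 4 + 11 + 18 + 25 + 32 + 39 + 46 + 53 = 225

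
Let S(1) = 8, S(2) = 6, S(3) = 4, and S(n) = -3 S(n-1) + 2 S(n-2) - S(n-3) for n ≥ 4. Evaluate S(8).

-1284

S(4) = -3·4 + 2·6 - 8 = -8
S(5) = -3·(-8) + 2·4 - 6 = 26
S(6) = -3·26 + 2·(-8) - 4 = -98
S(7) = -3·(-98) + 2·26 - (-8) = 354
S(8) = -3·354 + 2·(-98) - 26 = -1284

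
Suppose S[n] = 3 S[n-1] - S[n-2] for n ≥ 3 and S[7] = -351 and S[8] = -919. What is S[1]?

Rearranging, S[n-2] = -(S[n] - 3 S[n-1]).
S[6] = -(-919 - 3·(-351)) = -134
S[5] = -(-351 - 3·(-134)) = -51
S[4] = -(-134 - 3·(-51)) = -19
S[3] = -(-51 - 3·(-19)) = -6
S[2] = -(-19 - 3·(-6)) = 1
S[1] = -(-6 - 3·1) = 9

9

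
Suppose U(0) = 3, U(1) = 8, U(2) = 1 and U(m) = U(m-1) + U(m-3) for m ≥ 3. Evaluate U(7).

U(3) = 1 + 3 = 4
U(4) = 4 + 8 = 12
U(5) = 12 + 1 = 13
U(6) = 13 + 4 = 17
U(7) = 17 + 12 = 29

29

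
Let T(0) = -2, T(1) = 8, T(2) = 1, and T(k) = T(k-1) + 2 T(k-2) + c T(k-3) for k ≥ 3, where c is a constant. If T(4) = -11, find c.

-5

T(3) = 17 - 2c
T(4) = 19 + 6c
So 19 + 6c = -11, giving c = -5.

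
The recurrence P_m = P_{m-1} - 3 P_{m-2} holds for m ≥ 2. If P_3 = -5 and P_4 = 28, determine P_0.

3

Rearranging, P_{m-2} = (P_m - P_{m-1}) / -3.
P_2 = (28 - (-5)) / -3 = 33/-3 = -11
P_1 = (-5 - (-11)) / -3 = 6/-3 = -2
P_0 = (-11 - (-2)) / -3 = -9/-3 = 3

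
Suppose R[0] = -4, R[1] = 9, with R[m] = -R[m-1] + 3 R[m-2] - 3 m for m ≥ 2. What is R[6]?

R[2] = -9 + 3(-4) - 6 = -27
R[3] = -(-27) + 3(9) - 9 = 45
R[4] = -45 + 3(-27) - 12 = -138
R[5] = -(-138) + 3(45) - 15 = 258
R[6] = -258 + 3(-138) - 18 = -690

-690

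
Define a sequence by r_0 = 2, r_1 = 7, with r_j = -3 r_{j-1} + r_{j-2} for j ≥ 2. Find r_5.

r_2 = -3(7) + 2 = -19
r_3 = -3(-19) + 7 = 64
r_4 = -3(64) + (-19) = -211
r_5 = -3(-211) + 64 = 697

697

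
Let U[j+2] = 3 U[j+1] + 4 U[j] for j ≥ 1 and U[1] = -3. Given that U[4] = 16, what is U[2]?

4

Let U[2] = w.
U[3] = -12 + 3w
U[4] = -36 + 13w
So -36 + 13w = 16, giving w = 4.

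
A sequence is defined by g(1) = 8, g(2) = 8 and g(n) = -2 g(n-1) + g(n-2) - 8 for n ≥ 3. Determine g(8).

g(3) = -2·8 + 8 - 8 = -16
g(4) = -2·(-16) + 8 - 8 = 32
g(5) = -2·32 + (-16) - 8 = -88
g(6) = -2·(-88) + 32 - 8 = 200
g(7) = -2·200 + (-88) - 8 = -496
g(8) = -2·(-496) + 200 - 8 = 1184

1184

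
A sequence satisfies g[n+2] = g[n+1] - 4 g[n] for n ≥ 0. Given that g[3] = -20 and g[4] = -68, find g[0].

Rearranging, g[n-2] = (g[n] - g[n-1]) / -4.
g[2] = (-68 - (-20)) / -4 = -48/-4 = 12
g[1] = (-20 - 12) / -4 = -32/-4 = 8
g[0] = (12 - 8) / -4 = 4/-4 = -1

-1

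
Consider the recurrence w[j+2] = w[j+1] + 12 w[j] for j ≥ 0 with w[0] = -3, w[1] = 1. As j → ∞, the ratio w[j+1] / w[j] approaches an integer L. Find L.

The characteristic equation is r^2 - r - 12 = 0, which factors as (r - 4)(r + 3) = 0.
So the roots are 4 and -3. Since |4| > |-3| and the coefficient of 4^j is non-zero, the ratio tends to 4.

4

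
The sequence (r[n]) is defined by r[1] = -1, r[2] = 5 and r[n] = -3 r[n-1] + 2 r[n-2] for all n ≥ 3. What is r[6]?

r[3] = -3*5 + 2*(-1) = -17
r[4] = -3*(-17) + 2*5 = 61
r[5] = -3*61 + 2*(-17) = -217
r[6] = -3*(-217) + 2*61 = 773

773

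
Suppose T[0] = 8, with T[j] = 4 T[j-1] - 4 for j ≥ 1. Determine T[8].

T[1] = 4·8 - 4 = 28
T[2] = 4·28 - 4 = 108
T[3] = 4·108 - 4 = 428
T[4] = 4·428 - 4 = 1708
T[5] = 4·1708 - 4 = 6828
T[6] = 4·6828 - 4 = 27308
T[7] = 4·27308 - 4 = 109228
T[8] = 4·109228 - 4 = 436908

436908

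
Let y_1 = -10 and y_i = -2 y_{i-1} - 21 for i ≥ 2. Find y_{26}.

The fixed point is -21/(1 + 2) = -7, so y_i + 7 = -2(y_{i-1} + 7).
Hence y_i = -3·(-2)^{i-1} - 7.
y_{26} = -3·(-2)^{25} - 7 = -3·-33554432 - 7 = 100663289.

100663289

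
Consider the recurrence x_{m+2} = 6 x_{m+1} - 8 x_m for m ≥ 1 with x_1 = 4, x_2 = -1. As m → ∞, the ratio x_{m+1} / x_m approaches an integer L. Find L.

The characteristic equation is r^2 - 6r + 8 = 0, which factors as (r - 4)(r - 2) = 0.
So the roots are 4 and 2. Since |4| > |2| and the coefficient of 4^m is non-zero, the ratio tends to 4.

4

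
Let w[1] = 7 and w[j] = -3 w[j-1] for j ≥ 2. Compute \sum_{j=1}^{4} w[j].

w[2] = -3*7 = -21
w[3] = -3*(-21) = 63
w[4] = -3*63 = -189
Sum = 7 + (-21) + 63 + (-189) = -140

-140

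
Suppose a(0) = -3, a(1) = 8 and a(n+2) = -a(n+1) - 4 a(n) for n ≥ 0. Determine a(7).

-292

a(2) = -8 - 4·(-3) = 4
a(3) = -4 - 4·8 = -36
a(4) = -(-36) - 4·4 = 20
a(5) = -20 - 4·(-36) = 124
a(6) = -124 - 4·20 = -204
a(7) = -(-204) - 4·124 = -292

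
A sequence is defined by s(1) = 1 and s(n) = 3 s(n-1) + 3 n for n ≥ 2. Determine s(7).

3450

s(2) = 3*1 + 6 = 9
s(3) = 3*9 + 9 = 36
s(4) = 3*36 + 12 = 120
s(5) = 3*120 + 15 = 375
s(6) = 3*375 + 18 = 1143
s(7) = 3*1143 + 21 = 3450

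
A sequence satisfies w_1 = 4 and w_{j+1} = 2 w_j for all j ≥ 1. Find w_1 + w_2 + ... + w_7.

508

w_2 = 2·4 = 8
w_3 = 2·8 = 16
w_4 = 2·16 = 32
w_5 = 2·32 = 64
w_6 = 2·64 = 128
w_7 = 2·128 = 256
Sum = 4 + 8 + 16 + 32 + 64 + 128 + 256 = 508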